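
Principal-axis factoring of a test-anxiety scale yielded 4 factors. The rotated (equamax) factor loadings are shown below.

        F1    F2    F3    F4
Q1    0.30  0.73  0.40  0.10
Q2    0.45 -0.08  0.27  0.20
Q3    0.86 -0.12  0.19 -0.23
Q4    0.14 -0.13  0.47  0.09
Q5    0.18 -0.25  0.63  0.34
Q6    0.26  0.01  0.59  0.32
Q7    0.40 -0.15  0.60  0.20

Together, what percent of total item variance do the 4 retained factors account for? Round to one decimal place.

56.2%

SS loadings by factor: 1.3117, 0.6557, 1.5949, 0.3690; total = 3.9313.
Total variance with 7 standardized items is 7, so the solution explains 3.9313/7 = 0.5616 = 56.16%.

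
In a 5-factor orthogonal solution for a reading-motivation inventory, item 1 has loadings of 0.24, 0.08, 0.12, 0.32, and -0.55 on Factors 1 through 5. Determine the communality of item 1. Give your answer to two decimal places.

h² = 0.24² + 0.08² + 0.12² + 0.32² + (-0.55)² = 0.0576 + 0.0064 + 0.0144 + 0.1024 + 0.3025 = 0.4833

0.48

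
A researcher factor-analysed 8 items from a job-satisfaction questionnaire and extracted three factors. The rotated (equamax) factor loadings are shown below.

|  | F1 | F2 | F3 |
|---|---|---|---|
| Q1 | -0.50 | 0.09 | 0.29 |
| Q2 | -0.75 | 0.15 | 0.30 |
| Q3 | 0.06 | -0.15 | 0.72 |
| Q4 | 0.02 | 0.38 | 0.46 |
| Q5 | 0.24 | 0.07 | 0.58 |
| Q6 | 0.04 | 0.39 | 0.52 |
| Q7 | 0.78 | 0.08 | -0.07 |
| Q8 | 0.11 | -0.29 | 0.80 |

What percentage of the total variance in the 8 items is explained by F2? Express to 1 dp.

5.6%

SS loadings for F2 = 0.09² + 0.15² + (-0.15)² + 0.38² + 0.07² + 0.39² + 0.08² + (-0.29)² = 0.4450
With 8 standardized items, total variance = 8. Proportion = 0.4450/8 = 0.0556 → 5.56%.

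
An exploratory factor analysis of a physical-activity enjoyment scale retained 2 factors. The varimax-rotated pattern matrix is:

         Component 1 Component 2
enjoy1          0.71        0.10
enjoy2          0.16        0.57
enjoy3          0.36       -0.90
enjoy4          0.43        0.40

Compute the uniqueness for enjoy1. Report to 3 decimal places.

0.486

h² = 0.71² + 0.10² = 0.5041 + 0.0100 = 0.5141
Uniqueness u² = 1 − h² = 1 − 0.5141 = 0.4859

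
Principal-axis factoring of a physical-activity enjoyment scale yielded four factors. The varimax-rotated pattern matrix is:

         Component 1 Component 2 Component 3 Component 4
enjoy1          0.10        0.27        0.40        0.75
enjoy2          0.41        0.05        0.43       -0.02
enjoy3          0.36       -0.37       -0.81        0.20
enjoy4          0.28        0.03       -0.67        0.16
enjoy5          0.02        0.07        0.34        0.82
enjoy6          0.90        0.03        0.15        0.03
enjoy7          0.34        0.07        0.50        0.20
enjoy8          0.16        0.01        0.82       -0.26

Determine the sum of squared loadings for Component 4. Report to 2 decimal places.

SS loadings for Component 4 = 0.75² + (-0.02)² + 0.20² + 0.16² + 0.82² + 0.03² + 0.20² + (-0.26)² = 0.5625 + 0.0004 + 0.0400 + 0.0256 + 0.6724 + 0.0009 + 0.0400 + 0.0676 = 1.4094

1.41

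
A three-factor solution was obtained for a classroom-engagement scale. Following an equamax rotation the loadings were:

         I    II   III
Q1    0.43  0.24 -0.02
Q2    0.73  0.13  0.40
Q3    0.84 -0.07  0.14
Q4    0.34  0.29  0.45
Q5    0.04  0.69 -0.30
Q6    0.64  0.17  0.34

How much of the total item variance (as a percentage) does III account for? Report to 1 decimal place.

SS loadings for III = (-0.02)² + 0.40² + 0.14² + 0.45² + (-0.30)² + 0.34² = 0.5881
With 6 standardized items, total variance = 6. Proportion = 0.5881/6 = 0.0980 → 9.80%.

9.8%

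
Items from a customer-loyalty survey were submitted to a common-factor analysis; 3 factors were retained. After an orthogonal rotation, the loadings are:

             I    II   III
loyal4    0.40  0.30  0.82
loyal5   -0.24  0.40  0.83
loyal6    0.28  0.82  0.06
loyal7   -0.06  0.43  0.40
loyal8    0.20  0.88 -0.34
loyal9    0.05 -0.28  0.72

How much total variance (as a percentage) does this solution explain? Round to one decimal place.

SS loadings by factor: 0.3421, 1.9601, 2.1589; total = 4.4611.
Total variance with 6 standardized items is 6, so the solution explains 4.4611/6 = 0.7435 = 74.35%.

74.4%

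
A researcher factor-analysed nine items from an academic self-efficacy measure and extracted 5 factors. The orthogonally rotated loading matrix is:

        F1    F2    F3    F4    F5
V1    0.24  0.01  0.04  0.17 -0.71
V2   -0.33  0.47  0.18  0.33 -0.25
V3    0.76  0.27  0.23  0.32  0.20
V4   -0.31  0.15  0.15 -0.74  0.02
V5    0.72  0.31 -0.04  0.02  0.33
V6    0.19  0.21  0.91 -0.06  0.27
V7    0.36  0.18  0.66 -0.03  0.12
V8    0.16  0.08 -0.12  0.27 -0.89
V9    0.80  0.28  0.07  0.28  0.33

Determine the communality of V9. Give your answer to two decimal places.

0.91

h² = 0.80² + 0.28² + 0.07² + 0.28² + 0.33² = 0.6400 + 0.0784 + 0.0049 + 0.0784 + 0.1089 = 0.9106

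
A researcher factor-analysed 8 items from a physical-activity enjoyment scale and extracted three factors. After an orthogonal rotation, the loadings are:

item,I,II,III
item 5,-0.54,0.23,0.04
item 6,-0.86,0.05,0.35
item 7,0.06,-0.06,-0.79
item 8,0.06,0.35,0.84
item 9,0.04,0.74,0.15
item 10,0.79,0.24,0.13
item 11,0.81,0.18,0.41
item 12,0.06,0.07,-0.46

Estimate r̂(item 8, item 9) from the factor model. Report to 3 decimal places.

0.387

r̂ = Σ λ_i·λ_j across factors = (0.06)(0.04) + (0.35)(0.74) + (0.84)(0.15)
  = +0.0024 +0.2590 +0.1260 = 0.3874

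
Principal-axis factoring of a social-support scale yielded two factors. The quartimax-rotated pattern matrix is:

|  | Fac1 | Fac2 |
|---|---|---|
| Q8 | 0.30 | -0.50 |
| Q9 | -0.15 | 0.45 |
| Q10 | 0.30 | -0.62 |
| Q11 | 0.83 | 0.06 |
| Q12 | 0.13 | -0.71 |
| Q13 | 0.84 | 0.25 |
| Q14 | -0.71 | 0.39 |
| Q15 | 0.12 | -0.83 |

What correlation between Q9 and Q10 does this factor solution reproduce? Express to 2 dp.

-0.32

r̂ = Σ λ_i·λ_j across factors = (-0.15)(0.30) + (0.45)(-0.62)
  = -0.0450 -0.2790 = -0.3240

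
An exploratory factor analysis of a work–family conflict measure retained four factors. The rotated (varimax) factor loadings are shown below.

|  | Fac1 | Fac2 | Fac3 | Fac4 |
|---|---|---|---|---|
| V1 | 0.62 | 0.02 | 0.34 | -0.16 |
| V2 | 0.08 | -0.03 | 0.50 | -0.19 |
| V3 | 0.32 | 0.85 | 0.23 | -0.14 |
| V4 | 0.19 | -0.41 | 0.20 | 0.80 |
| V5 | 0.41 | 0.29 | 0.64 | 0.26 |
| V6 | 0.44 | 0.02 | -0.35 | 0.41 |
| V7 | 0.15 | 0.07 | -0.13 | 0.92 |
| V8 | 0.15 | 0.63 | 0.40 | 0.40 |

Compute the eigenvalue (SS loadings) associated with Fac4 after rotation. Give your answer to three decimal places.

1.963

SS loadings for Fac4 = (-0.16)² + (-0.19)² + (-0.14)² + 0.80² + 0.26² + 0.41² + 0.92² + 0.40² = 0.0256 + 0.0361 + 0.0196 + 0.6400 + 0.0676 + 0.1681 + 0.8464 + 0.1600 = 1.9634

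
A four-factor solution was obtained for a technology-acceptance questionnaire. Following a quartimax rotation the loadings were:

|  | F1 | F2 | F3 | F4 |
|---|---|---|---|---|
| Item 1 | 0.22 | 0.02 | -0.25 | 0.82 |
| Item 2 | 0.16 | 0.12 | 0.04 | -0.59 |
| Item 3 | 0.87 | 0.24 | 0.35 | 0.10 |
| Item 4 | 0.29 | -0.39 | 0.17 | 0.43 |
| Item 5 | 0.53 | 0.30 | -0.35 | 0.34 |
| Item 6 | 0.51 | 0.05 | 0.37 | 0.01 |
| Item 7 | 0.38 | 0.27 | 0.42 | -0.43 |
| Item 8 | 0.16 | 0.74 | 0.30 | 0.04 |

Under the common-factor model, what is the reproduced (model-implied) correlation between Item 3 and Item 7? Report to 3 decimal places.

0.499

r̂ = Σ λ_i·λ_j across factors = (0.87)(0.38) + (0.24)(0.27) + (0.35)(0.42) + (0.10)(-0.43)
  = +0.3306 +0.0648 +0.1470 -0.0430 = 0.4994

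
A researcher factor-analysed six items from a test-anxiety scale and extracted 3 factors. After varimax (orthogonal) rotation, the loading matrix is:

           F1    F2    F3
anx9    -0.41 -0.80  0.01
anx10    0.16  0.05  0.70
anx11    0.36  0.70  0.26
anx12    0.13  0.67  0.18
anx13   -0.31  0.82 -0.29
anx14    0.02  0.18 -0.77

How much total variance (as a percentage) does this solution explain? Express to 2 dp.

66.50%

SS loadings by factor: 0.4367, 2.2862, 1.2671; total = 3.9900.
Total variance with 6 standardized items is 6, so the solution explains 3.9900/6 = 0.6650 = 66.50%.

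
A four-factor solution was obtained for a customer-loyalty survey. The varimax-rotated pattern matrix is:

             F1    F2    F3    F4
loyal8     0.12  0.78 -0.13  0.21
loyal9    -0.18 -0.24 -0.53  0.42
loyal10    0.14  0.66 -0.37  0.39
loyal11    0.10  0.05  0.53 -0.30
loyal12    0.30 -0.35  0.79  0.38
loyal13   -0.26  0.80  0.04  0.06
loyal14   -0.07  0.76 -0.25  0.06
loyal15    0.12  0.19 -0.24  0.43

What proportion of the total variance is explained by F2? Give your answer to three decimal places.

0.310

SS loadings for F2 = 0.78² + (-0.24)² + 0.66² + 0.05² + (-0.35)² + 0.80² + 0.76² + 0.19² = 2.4803
Proportion of variance = 2.4803 / 8 = 0.3100.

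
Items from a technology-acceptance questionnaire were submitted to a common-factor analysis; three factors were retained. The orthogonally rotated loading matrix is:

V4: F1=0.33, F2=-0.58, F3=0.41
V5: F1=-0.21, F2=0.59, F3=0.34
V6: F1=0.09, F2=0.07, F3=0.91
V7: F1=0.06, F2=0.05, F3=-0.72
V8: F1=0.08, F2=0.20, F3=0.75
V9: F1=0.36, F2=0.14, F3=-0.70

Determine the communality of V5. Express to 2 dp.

h² = (-0.21)² + 0.59² + 0.34² = 0.0441 + 0.3481 + 0.1156 = 0.5078

0.51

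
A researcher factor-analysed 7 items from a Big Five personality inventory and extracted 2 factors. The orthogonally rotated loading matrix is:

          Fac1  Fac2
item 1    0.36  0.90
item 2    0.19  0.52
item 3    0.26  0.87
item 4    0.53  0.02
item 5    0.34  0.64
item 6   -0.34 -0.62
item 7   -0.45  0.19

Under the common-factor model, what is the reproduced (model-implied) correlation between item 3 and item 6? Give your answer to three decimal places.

r̂ = Σ λ_i·λ_j across factors = (0.26)(-0.34) + (0.87)(-0.62)
  = -0.0884 -0.5394 = -0.6278

-0.628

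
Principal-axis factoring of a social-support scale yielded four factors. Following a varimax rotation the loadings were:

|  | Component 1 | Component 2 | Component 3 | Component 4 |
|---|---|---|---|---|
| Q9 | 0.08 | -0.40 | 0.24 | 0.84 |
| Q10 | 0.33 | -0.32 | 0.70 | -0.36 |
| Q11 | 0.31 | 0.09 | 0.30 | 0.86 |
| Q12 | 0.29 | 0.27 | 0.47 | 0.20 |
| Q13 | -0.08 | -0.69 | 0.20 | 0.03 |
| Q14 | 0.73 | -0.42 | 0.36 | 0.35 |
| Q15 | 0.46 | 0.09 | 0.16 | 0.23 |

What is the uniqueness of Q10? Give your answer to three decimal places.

0.169

h² = 0.33² + (-0.32)² + 0.70² + (-0.36)² = 0.1089 + 0.1024 + 0.4900 + 0.1296 = 0.8309
Uniqueness u² = 1 − h² = 1 − 0.8309 = 0.1691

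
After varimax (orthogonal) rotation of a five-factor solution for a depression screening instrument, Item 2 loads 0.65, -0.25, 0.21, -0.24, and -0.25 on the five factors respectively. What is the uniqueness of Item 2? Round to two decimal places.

0.35

h² = 0.65² + (-0.25)² + 0.21² + (-0.24)² + (-0.25)² = 0.4225 + 0.0625 + 0.0441 + 0.0576 + 0.0625 = 0.6492
Uniqueness u² = 1 − h² = 1 − 0.6492 = 0.3508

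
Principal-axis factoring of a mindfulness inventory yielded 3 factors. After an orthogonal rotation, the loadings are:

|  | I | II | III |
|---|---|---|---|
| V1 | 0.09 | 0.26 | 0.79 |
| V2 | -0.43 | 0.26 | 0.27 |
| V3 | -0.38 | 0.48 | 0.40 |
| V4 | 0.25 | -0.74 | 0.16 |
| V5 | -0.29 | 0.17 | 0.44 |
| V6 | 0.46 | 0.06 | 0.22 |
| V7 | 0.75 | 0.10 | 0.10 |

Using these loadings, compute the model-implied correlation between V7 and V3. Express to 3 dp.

-0.197

r̂ = Σ λ_i·λ_j across factors = (0.75)(-0.38) + (0.10)(0.48) + (0.10)(0.40)
  = -0.2850 +0.0480 +0.0400 = -0.1970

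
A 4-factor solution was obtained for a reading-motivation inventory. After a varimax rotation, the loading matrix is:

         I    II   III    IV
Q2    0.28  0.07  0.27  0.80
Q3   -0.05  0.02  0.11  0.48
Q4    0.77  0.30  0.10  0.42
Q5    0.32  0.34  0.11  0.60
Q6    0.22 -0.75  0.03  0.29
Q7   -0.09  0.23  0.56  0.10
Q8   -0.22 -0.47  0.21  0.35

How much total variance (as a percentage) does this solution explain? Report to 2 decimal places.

57.39%

SS loadings by factor: 0.8811, 1.0472, 0.4657, 1.6234; total = 4.0174.
Total variance with 7 standardized items is 7, so the solution explains 4.0174/7 = 0.5739 = 57.39%.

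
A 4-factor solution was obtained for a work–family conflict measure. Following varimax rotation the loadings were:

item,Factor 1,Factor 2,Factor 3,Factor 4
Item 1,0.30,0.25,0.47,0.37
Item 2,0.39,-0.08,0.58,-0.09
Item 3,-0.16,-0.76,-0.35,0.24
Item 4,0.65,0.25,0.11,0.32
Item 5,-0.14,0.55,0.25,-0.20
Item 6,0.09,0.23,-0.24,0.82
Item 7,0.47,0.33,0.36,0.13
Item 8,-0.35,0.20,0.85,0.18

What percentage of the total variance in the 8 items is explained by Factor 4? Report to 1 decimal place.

13.3%

SS loadings for Factor 4 = 0.37² + (-0.09)² + 0.24² + 0.32² + (-0.20)² + 0.82² + 0.13² + 0.18² = 1.0667
With 8 standardized items, total variance = 8. Proportion = 1.0667/8 = 0.1333 → 13.33%.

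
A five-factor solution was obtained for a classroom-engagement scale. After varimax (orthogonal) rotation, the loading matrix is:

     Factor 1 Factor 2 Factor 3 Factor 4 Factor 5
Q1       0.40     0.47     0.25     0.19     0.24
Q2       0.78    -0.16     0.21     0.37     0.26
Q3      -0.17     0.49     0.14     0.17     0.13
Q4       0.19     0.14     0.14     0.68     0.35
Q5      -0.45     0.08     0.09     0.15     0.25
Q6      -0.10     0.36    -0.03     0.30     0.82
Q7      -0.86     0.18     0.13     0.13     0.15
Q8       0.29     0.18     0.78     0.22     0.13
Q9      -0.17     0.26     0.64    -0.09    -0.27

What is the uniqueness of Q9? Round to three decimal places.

h² = (-0.17)² + 0.26² + 0.64² + (-0.09)² + (-0.27)² = 0.0289 + 0.0676 + 0.4096 + 0.0081 + 0.0729 = 0.5871
Uniqueness u² = 1 − h² = 1 − 0.5871 = 0.4129

0.413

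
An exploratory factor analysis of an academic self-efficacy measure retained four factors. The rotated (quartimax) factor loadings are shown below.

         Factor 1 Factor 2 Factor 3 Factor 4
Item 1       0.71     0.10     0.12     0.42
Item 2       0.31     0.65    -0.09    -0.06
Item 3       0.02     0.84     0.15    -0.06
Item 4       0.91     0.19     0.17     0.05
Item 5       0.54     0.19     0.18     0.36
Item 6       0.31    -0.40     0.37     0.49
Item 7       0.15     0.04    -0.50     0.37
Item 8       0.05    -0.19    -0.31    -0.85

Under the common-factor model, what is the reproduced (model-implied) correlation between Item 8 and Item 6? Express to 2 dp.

r̂ = Σ λ_i·λ_j across factors = (0.05)(0.31) + (-0.19)(-0.40) + (-0.31)(0.37) + (-0.85)(0.49)
  = +0.0155 +0.0760 -0.1147 -0.4165 = -0.4397

-0.44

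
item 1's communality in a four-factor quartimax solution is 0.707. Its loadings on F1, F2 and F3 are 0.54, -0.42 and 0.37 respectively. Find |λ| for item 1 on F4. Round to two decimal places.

0.32

Under orthogonal rotation h² = Σλ², so λ_F4² = h² − (0.6049) = 0.707 − 0.6049 = 0.1021.
|λ| = √0.1021 = 0.3195.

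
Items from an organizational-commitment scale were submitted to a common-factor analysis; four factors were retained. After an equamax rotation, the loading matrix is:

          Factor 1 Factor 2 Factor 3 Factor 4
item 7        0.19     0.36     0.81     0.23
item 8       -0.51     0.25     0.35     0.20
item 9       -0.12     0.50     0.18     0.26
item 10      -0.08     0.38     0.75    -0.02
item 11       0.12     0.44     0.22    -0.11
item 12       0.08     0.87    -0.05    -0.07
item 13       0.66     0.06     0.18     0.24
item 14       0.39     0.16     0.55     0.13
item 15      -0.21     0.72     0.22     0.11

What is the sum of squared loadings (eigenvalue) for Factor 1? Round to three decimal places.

0.970

SS loadings for Factor 1 = 0.19² + (-0.51)² + (-0.12)² + (-0.08)² + 0.12² + 0.08² + 0.66² + 0.39² + (-0.21)² = 0.0361 + 0.2601 + 0.0144 + 0.0064 + 0.0144 + 0.0064 + 0.4356 + 0.1521 + 0.0441 = 0.9696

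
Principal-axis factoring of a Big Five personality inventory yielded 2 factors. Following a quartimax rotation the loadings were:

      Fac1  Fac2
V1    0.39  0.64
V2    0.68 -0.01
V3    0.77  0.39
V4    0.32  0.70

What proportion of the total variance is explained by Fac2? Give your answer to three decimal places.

SS loadings for Fac2 = 0.64² + (-0.01)² + 0.39² + 0.70² = 1.0518
Proportion of variance = 1.0518 / 4 = 0.2630.

0.263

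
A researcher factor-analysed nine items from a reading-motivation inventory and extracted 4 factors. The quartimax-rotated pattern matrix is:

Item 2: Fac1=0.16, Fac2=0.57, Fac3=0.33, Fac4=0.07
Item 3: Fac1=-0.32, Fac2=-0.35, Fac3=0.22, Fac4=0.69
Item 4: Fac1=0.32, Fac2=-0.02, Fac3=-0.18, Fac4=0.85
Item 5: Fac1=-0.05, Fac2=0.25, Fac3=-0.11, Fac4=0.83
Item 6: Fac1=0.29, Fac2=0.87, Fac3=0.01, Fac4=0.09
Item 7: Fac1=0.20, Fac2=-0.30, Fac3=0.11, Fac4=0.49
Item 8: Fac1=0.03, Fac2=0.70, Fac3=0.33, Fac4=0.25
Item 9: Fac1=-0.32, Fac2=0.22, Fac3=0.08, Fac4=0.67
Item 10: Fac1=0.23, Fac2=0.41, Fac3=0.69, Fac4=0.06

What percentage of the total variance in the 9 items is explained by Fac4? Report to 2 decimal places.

29.51%

SS loadings for Fac4 = 0.07² + 0.69² + 0.85² + 0.83² + 0.09² + 0.49² + 0.25² + 0.67² + 0.06² = 2.6556
With 9 standardized items, total variance = 9. Proportion = 2.6556/9 = 0.2951 → 29.51%.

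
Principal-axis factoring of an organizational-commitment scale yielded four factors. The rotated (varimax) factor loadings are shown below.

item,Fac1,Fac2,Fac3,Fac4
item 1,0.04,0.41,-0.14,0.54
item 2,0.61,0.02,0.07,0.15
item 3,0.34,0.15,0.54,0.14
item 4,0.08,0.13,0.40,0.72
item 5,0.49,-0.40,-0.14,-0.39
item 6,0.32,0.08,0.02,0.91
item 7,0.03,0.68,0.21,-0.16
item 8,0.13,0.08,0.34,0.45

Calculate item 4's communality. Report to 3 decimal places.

h² = 0.08² + 0.13² + 0.40² + 0.72² = 0.0064 + 0.0169 + 0.1600 + 0.5184 = 0.7017

0.702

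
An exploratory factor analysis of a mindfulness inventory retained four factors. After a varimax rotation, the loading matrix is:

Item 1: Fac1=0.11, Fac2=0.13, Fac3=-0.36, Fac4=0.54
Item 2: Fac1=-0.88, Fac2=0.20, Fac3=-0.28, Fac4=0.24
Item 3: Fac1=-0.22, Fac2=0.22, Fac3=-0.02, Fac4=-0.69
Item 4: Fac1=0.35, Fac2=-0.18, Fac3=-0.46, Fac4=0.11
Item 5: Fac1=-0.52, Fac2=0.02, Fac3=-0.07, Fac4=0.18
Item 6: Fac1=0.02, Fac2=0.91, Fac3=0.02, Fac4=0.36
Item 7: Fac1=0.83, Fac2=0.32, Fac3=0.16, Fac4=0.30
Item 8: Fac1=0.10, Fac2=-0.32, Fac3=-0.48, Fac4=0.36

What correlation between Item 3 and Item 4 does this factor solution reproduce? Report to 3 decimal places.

r̂ = Σ λ_i·λ_j across factors = (-0.22)(0.35) + (0.22)(-0.18) + (-0.02)(-0.46) + (-0.69)(0.11)
  = -0.0770 -0.0396 +0.0092 -0.0759 = -0.1833

-0.183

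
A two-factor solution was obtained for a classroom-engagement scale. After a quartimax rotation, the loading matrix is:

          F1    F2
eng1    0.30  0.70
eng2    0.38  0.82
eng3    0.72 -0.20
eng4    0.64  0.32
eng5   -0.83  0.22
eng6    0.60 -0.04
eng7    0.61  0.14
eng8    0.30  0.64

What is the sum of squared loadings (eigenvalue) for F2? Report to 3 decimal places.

SS loadings for F2 = 0.70² + 0.82² + (-0.20)² + 0.32² + 0.22² + (-0.04)² + 0.14² + 0.64² = 0.4900 + 0.6724 + 0.0400 + 0.1024 + 0.0484 + 0.0016 + 0.0196 + 0.4096 = 1.7840

1.784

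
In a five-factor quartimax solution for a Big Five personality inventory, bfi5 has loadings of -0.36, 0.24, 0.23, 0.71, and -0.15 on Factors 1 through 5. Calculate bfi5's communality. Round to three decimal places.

0.767

h² = (-0.36)² + 0.24² + 0.23² + 0.71² + (-0.15)² = 0.1296 + 0.0576 + 0.0529 + 0.5041 + 0.0225 = 0.7667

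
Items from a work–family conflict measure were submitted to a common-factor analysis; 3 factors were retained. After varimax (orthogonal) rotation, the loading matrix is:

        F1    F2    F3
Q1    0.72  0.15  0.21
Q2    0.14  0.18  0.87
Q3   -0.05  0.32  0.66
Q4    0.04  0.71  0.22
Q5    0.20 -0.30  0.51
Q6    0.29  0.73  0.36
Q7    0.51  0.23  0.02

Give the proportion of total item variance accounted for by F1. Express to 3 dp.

SS loadings for F1 = 0.72² + 0.14² + (-0.05)² + 0.04² + 0.20² + 0.29² + 0.51² = 0.9263
Proportion of variance = 0.9263 / 7 = 0.1323.

0.132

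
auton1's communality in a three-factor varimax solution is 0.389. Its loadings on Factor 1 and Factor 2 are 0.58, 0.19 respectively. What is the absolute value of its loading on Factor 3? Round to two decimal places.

0.13

Under orthogonal rotation h² = Σλ², so λ_Factor 3² = h² − (0.3725) = 0.389 − 0.3725 = 0.0165.
|λ| = √0.0165 = 0.1285.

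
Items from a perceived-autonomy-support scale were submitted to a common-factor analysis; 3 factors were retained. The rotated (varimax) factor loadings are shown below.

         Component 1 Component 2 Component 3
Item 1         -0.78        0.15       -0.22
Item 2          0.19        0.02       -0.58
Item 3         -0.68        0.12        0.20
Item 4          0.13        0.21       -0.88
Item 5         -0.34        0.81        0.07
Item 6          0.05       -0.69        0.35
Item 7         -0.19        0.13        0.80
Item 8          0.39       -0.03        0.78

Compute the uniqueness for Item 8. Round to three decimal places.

0.239

h² = 0.39² + (-0.03)² + 0.78² = 0.1521 + 0.0009 + 0.6084 = 0.7614
Uniqueness u² = 1 − h² = 1 − 0.7614 = 0.2386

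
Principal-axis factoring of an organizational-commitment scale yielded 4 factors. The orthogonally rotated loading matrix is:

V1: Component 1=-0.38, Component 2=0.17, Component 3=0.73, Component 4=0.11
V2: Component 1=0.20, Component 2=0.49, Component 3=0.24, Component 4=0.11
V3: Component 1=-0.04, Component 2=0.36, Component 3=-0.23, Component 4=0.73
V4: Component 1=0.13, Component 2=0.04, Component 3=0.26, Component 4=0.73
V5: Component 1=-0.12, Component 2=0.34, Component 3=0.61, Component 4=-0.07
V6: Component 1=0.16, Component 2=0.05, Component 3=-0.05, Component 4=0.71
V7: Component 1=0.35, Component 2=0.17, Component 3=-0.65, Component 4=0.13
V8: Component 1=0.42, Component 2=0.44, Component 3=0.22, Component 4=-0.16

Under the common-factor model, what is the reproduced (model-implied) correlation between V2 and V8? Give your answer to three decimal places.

r̂ = Σ λ_i·λ_j across factors = (0.20)(0.42) + (0.49)(0.44) + (0.24)(0.22) + (0.11)(-0.16)
  = +0.0840 +0.2156 +0.0528 -0.0176 = 0.3348

0.335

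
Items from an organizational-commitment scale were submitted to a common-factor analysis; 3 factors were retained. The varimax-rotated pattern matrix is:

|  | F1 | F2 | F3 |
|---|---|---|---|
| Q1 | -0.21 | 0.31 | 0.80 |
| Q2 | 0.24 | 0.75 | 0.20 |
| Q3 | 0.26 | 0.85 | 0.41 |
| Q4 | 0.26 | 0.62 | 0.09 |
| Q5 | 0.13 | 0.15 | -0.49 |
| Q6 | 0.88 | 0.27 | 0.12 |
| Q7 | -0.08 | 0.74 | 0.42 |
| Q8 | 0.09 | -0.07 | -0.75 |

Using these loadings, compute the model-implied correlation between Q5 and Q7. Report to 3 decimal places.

r̂ = Σ λ_i·λ_j across factors = (0.13)(-0.08) + (0.15)(0.74) + (-0.49)(0.42)
  = -0.0104 +0.1110 -0.2058 = -0.1052

-0.105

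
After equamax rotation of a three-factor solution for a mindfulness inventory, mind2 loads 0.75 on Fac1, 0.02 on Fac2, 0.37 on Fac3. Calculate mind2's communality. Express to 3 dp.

0.700

h² = 0.75² + 0.02² + 0.37² = 0.5625 + 0.0004 + 0.1369 = 0.6998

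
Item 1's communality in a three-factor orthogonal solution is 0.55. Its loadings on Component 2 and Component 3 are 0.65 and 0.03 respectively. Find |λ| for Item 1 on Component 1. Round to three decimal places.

0.356

Under orthogonal rotation h² = Σλ², so λ_Component 1² = h² − (0.4234) = 0.55 − 0.4234 = 0.1266.
|λ| = √0.1266 = 0.3558.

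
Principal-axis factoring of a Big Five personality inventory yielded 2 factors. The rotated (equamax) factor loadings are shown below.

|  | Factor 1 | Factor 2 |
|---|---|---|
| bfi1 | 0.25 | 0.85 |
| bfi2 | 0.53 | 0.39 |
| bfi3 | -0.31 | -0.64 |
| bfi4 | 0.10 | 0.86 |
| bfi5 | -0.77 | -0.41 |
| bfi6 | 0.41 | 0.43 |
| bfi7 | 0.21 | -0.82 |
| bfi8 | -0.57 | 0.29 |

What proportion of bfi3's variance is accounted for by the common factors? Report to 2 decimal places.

0.51

h² = (-0.31)² + (-0.64)² = 0.0961 + 0.4096 = 0.5057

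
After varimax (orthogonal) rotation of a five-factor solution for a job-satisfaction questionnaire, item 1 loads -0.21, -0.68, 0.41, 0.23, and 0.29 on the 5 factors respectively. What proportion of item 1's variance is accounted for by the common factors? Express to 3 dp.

h² = (-0.21)² + (-0.68)² + 0.41² + 0.23² + 0.29² = 0.0441 + 0.4624 + 0.1681 + 0.0529 + 0.0841 = 0.8116

0.812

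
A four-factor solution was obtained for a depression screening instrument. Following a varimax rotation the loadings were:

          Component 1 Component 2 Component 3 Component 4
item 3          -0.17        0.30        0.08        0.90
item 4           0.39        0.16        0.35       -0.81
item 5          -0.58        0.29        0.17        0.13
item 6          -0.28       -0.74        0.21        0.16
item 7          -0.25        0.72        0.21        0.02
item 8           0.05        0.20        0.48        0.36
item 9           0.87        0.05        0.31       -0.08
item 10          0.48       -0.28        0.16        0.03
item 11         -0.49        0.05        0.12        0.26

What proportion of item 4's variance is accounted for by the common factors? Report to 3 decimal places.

0.956

h² = 0.39² + 0.16² + 0.35² + (-0.81)² = 0.1521 + 0.0256 + 0.1225 + 0.6561 = 0.9563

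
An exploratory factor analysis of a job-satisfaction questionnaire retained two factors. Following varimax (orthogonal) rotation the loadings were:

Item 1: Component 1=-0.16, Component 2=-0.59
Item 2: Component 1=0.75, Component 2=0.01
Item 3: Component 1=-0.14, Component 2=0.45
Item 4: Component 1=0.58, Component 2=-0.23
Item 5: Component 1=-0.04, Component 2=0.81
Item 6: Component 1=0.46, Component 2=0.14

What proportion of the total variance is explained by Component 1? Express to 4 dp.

SS loadings for Component 1 = (-0.16)² + 0.75² + (-0.14)² + 0.58² + (-0.04)² + 0.46² = 1.1573
Proportion of variance = 1.1573 / 6 = 0.1929.

0.1929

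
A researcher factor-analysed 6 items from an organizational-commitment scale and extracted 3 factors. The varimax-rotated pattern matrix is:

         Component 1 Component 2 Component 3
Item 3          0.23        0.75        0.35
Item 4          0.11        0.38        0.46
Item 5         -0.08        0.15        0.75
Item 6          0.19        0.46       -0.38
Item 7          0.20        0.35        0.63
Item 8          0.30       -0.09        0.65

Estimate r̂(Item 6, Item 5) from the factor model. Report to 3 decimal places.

-0.231

r̂ = Σ λ_i·λ_j across factors = (0.19)(-0.08) + (0.46)(0.15) + (-0.38)(0.75)
  = -0.0152 +0.0690 -0.2850 = -0.2312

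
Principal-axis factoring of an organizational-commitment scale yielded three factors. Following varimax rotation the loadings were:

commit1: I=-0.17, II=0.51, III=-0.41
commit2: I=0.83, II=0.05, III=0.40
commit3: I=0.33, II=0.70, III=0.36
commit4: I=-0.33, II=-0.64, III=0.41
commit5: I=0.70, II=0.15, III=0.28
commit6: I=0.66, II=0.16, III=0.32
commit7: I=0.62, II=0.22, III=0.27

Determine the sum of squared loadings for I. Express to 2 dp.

SS loadings for I = (-0.17)² + 0.83² + 0.33² + (-0.33)² + 0.70² + 0.66² + 0.62² = 0.0289 + 0.6889 + 0.1089 + 0.1089 + 0.4900 + 0.4356 + 0.3844 = 2.2456

2.25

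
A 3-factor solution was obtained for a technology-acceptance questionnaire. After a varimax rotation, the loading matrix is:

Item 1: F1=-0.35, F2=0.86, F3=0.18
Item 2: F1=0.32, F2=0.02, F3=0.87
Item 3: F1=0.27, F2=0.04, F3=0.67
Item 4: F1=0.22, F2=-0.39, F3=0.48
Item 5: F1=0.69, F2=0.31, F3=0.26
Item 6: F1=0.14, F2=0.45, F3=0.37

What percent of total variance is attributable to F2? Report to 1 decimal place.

SS loadings for F2 = 0.86² + 0.02² + 0.04² + (-0.39)² + 0.31² + 0.45² = 1.1923
With 6 standardized items, total variance = 6. Proportion = 1.1923/6 = 0.1987 → 19.87%.

19.9%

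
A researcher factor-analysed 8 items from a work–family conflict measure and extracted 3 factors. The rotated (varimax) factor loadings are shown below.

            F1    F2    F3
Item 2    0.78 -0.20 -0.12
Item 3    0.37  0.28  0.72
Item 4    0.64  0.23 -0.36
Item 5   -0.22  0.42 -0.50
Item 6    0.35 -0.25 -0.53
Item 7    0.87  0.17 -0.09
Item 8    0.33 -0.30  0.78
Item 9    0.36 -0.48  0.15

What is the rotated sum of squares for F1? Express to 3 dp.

2.321

SS loadings for F1 = 0.78² + 0.37² + 0.64² + (-0.22)² + 0.35² + 0.87² + 0.33² + 0.36² = 0.6084 + 0.1369 + 0.4096 + 0.0484 + 0.1225 + 0.7569 + 0.1089 + 0.1296 = 2.3212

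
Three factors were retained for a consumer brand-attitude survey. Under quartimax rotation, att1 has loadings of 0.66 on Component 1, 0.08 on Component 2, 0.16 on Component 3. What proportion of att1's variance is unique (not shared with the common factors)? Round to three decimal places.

h² = 0.66² + 0.08² + 0.16² = 0.4356 + 0.0064 + 0.0256 = 0.4676
Uniqueness u² = 1 − h² = 1 − 0.4676 = 0.5324

0.532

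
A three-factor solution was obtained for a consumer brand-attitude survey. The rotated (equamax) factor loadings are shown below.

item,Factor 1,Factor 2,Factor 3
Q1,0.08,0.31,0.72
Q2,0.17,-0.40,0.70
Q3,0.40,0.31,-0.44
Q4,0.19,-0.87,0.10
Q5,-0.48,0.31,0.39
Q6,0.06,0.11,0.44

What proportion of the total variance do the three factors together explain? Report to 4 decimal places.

SS loadings by factor: 0.4654, 1.2173, 1.5577; total = 3.2404.
Total variance with 6 standardized items is 6, so the solution explains 3.2404/6 = 0.5401.

0.5401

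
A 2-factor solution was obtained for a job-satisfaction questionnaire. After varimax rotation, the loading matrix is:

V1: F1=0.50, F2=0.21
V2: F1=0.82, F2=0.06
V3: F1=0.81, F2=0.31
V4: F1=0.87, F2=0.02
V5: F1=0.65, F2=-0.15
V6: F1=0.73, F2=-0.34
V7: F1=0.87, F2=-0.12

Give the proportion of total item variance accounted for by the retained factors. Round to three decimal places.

SS loadings by factor: 4.0477, 0.2967; total = 4.3444.
Total variance with 7 standardized items is 7, so the solution explains 4.3444/7 = 0.6206.

0.621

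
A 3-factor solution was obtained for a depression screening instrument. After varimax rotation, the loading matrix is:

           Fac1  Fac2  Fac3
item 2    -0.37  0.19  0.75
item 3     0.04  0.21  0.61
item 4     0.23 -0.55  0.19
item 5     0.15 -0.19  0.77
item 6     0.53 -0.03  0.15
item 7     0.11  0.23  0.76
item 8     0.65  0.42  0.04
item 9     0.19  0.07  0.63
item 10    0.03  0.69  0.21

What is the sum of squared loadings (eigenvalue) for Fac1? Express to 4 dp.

0.9664

SS loadings for Fac1 = (-0.37)² + 0.04² + 0.23² + 0.15² + 0.53² + 0.11² + 0.65² + 0.19² + 0.03² = 0.1369 + 0.0016 + 0.0529 + 0.0225 + 0.2809 + 0.0121 + 0.4225 + 0.0361 + 0.0009 = 0.9664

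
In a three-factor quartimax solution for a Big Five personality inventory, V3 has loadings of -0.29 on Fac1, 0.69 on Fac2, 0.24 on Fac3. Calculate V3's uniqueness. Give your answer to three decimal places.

0.382

h² = (-0.29)² + 0.69² + 0.24² = 0.0841 + 0.4761 + 0.0576 = 0.6178
Uniqueness u² = 1 − h² = 1 − 0.6178 = 0.3822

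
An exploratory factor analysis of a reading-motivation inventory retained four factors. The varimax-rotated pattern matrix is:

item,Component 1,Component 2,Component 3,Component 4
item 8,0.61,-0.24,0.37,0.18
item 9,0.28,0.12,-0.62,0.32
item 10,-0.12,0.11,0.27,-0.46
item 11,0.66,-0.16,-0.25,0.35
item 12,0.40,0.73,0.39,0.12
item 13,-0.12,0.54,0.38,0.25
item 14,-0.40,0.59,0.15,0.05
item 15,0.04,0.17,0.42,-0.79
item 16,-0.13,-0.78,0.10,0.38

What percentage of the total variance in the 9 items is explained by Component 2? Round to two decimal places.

SS loadings for Component 2 = (-0.24)² + 0.12² + 0.11² + (-0.16)² + 0.73² + 0.54² + 0.59² + 0.17² + (-0.78)² = 1.9196
With 9 standardized items, total variance = 9. Proportion = 1.9196/9 = 0.2133 → 21.33%.

21.33%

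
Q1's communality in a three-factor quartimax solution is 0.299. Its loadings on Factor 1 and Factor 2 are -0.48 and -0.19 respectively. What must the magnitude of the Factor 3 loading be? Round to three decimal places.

0.180

Under orthogonal rotation h² = Σλ², so λ_Factor 3² = h² − (0.2665) = 0.299 − 0.2665 = 0.0325.
|λ| = √0.0325 = 0.1803.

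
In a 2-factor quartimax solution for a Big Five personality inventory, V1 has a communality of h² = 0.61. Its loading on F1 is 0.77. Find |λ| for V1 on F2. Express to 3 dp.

Under orthogonal rotation h² = Σλ², so λ_F2² = h² − (0.5929) = 0.61 − 0.5929 = 0.0171.
|λ| = √0.0171 = 0.1308.

0.131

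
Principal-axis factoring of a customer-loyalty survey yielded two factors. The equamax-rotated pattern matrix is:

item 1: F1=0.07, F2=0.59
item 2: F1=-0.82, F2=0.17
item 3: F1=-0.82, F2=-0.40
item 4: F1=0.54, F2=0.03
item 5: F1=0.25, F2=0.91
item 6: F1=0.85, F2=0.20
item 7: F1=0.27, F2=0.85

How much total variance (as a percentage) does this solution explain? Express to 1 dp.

66.1%

Communalities: 0.3530, 0.7013, 0.8324, 0.2925, 0.8906, 0.7625, 0.7954; Σh² = 4.6277.
Total variance with 7 standardized items is 7, so the solution explains 4.6277/7 = 0.6611 = 66.11%.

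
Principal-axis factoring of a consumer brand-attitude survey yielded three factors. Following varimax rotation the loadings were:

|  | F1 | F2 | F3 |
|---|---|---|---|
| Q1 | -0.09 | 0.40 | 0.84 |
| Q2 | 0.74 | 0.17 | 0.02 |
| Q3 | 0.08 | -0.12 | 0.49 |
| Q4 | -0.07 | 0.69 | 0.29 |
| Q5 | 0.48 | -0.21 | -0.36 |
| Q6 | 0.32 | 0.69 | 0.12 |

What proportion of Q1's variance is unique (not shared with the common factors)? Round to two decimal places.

h² = (-0.09)² + 0.40² + 0.84² = 0.0081 + 0.1600 + 0.7056 = 0.8737
Uniqueness u² = 1 − h² = 1 − 0.8737 = 0.1263

0.13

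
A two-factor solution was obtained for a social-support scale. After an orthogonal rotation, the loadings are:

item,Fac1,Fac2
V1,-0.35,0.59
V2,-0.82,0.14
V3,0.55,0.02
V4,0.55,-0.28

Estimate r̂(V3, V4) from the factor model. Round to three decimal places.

r̂ = Σ λ_i·λ_j across factors = (0.55)(0.55) + (0.02)(-0.28)
  = +0.3025 -0.0056 = 0.2969

0.297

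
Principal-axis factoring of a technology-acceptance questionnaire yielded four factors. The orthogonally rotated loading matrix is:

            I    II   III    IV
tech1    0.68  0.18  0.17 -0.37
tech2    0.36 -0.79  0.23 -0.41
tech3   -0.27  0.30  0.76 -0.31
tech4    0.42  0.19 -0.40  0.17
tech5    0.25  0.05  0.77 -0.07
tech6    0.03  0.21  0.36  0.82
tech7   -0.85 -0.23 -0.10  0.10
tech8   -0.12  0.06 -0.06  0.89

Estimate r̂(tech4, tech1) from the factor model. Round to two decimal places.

0.19

r̂ = Σ λ_i·λ_j across factors = (0.42)(0.68) + (0.19)(0.18) + (-0.40)(0.17) + (0.17)(-0.37)
  = +0.2856 +0.0342 -0.0680 -0.0629 = 0.1889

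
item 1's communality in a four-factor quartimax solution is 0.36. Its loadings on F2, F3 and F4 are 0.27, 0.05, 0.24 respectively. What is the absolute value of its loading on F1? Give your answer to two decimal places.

0.48

Under orthogonal rotation h² = Σλ², so λ_F1² = h² − (0.1330) = 0.36 − 0.1330 = 0.2270.
|λ| = √0.2270 = 0.4764.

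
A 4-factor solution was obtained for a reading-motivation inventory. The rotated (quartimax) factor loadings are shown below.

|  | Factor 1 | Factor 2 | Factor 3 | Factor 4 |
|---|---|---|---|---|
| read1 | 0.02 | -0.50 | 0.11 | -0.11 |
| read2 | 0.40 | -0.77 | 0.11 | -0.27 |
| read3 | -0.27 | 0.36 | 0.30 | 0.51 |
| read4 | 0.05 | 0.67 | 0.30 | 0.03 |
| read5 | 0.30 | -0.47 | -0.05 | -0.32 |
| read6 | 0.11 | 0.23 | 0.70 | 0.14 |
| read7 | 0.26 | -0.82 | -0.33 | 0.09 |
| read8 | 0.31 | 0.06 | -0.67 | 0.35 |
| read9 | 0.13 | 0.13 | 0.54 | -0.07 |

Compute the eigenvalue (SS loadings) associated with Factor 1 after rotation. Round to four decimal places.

0.5185

SS loadings for Factor 1 = 0.02² + 0.40² + (-0.27)² + 0.05² + 0.30² + 0.11² + 0.26² + 0.31² + 0.13² = 0.0004 + 0.1600 + 0.0729 + 0.0025 + 0.0900 + 0.0121 + 0.0676 + 0.0961 + 0.0169 = 0.5185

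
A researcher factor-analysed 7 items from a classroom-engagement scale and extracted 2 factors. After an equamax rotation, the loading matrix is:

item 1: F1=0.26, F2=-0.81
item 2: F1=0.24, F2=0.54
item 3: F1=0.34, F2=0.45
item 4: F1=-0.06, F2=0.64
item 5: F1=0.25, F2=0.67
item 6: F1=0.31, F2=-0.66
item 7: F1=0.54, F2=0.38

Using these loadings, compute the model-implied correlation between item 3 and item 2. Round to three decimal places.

r̂ = Σ λ_i·λ_j across factors = (0.34)(0.24) + (0.45)(0.54)
  = +0.0816 +0.2430 = 0.3246

0.325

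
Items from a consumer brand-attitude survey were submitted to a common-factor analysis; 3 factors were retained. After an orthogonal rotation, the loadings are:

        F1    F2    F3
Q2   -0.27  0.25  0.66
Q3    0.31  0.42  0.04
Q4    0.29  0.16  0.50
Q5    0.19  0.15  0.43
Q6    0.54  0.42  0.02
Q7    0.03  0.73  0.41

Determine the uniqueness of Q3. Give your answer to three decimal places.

0.726

h² = 0.31² + 0.42² + 0.04² = 0.0961 + 0.1764 + 0.0016 = 0.2741
Uniqueness u² = 1 − h² = 1 − 0.2741 = 0.7259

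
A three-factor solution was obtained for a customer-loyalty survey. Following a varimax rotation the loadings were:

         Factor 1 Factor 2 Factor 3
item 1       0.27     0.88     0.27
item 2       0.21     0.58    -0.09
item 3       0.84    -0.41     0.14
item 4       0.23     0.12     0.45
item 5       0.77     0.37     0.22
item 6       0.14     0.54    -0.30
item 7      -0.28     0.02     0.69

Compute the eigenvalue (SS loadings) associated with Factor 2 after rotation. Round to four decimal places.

SS loadings for Factor 2 = 0.88² + 0.58² + (-0.41)² + 0.12² + 0.37² + 0.54² + 0.02² = 0.7744 + 0.3364 + 0.1681 + 0.0144 + 0.1369 + 0.2916 + 0.0004 = 1.7222

1.7222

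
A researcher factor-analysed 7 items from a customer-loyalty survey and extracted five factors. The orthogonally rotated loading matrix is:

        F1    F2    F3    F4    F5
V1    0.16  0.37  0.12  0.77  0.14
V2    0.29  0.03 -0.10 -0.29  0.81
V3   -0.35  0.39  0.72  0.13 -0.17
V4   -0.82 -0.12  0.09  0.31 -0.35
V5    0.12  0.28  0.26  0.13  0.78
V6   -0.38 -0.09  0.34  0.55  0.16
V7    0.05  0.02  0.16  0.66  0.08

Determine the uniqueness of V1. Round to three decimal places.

h² = 0.16² + 0.37² + 0.12² + 0.77² + 0.14² = 0.0256 + 0.1369 + 0.0144 + 0.5929 + 0.0196 = 0.7894
Uniqueness u² = 1 − h² = 1 − 0.7894 = 0.2106

0.211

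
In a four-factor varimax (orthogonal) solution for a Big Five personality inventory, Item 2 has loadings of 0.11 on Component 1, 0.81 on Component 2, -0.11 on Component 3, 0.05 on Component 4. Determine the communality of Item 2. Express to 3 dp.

h² = 0.11² + 0.81² + (-0.11)² + 0.05² = 0.0121 + 0.6561 + 0.0121 + 0.0025 = 0.6828

0.683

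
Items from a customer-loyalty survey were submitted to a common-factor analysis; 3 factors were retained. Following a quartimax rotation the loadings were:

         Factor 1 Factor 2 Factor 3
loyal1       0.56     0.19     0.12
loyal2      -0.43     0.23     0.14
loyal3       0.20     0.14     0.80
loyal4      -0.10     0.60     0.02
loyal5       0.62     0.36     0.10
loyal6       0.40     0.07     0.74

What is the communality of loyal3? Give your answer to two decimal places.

h² = 0.20² + 0.14² + 0.80² = 0.0400 + 0.0196 + 0.6400 = 0.6996

0.70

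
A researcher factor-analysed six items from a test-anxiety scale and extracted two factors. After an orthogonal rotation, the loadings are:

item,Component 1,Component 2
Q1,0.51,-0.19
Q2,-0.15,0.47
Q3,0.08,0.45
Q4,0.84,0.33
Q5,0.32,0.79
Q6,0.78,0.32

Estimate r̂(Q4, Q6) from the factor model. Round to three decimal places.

r̂ = Σ λ_i·λ_j across factors = (0.84)(0.78) + (0.33)(0.32)
  = +0.6552 +0.1056 = 0.7608

0.761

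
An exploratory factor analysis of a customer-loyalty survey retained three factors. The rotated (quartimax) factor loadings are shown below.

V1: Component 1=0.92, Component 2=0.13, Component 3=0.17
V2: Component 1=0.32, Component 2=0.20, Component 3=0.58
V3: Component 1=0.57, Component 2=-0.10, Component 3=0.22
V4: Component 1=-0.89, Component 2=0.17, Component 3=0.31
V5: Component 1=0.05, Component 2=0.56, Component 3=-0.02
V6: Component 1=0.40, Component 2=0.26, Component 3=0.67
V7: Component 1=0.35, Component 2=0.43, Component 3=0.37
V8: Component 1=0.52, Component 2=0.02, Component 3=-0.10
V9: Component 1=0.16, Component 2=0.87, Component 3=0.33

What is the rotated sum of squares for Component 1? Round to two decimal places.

SS loadings for Component 1 = 0.92² + 0.32² + 0.57² + (-0.89)² + 0.05² + 0.40² + 0.35² + 0.52² + 0.16² = 0.8464 + 0.1024 + 0.3249 + 0.7921 + 0.0025 + 0.1600 + 0.1225 + 0.2704 + 0.0256 = 2.6468

2.65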